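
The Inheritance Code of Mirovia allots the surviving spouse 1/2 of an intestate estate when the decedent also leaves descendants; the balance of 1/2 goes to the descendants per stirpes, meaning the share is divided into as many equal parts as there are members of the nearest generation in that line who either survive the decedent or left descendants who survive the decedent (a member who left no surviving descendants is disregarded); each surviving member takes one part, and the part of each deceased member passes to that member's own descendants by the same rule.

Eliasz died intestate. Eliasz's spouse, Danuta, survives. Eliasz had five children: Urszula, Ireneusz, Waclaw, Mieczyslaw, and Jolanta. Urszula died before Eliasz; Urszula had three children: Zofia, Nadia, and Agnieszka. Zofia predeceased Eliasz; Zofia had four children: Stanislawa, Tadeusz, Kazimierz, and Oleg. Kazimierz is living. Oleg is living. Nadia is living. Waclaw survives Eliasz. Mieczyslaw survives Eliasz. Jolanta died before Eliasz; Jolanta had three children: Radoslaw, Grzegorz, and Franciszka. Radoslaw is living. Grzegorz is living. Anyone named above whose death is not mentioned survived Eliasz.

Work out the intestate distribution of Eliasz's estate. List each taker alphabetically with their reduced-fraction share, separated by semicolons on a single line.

Danuta, as surviving spouse, takes 1/2.
The remaining 1/2 passes to Eliasz's descendants per stirpes.
The 1/2 is divided into 5 equal shares of 1/10 among Urszula, Ireneusz, Waclaw, Mieczyslaw, Jolanta.
Urszula predeceased; the 1/10 allotted to Urszula's branch passes to Urszula's issue by representation.
The 1/10 is divided into 3 equal shares of 1/30 among Zofia, Nadia, Agnieszka.
Zofia predeceased; the 1/30 allotted to Zofia's branch passes to Zofia's issue by representation.
The 1/30 is divided into 4 equal shares of 1/120 among Stanislawa, Tadeusz, Kazimierz, Oleg.
Stanislawa is living and takes 1/120.
Tadeusz is living and takes 1/120.
Kazimierz is living and takes 1/120.
Oleg is living and takes 1/120.
Nadia is living and takes 1/30.
Agnieszka is living and takes 1/30.
Ireneusz is living and takes 1/10.
Waclaw is living and takes 1/10.
Mieczyslaw is living and takes 1/10.
Jolanta predeceased; the 1/10 allotted to Jolanta's branch passes to Jolanta's issue by representation.
The 1/10 is divided into 3 equal shares of 1/30 among Radoslaw, Grzegorz, Franciszka.
Radoslaw is living and takes 1/30.
Grzegorz is living and takes 1/30.
Franciszka is living and takes 1/30.

Agnieszka 1/30; Danuta 1/2; Franciszka 1/30; Grzegorz 1/30; Ireneusz 1/10; Kazimierz 1/120; Mieczyslaw 1/10; Nadia 1/30; Oleg 1/120; Radoslaw 1/30; Stanislawa 1/120; Tadeusz 1/120; Waclaw 1/10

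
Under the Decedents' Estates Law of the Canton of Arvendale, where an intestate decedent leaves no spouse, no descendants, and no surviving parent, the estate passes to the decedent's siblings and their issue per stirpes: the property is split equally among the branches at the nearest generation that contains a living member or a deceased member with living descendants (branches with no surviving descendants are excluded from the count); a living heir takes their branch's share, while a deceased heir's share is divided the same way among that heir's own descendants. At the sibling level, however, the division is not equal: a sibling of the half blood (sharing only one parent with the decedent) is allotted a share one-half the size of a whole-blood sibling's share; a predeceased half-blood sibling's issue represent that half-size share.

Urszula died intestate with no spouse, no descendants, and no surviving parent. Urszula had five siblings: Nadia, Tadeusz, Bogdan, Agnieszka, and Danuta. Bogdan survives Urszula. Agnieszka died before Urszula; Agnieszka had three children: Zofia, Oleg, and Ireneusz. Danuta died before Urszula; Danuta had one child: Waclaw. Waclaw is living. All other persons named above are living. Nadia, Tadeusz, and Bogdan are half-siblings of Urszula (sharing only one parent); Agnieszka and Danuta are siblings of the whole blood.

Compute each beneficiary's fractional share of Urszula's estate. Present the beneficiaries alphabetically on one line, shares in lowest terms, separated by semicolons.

No spouse, descendants, or parent survives, so the estate passes to Urszula's siblings per stirpes.
Half-blood siblings count for one-half the weight of whole-blood siblings at the initial division.
Dividing 1 in proportion to weights (total weight 7/2): Nadia (weight 1/2) → 1/7; Tadeusz (weight 1/2) → 1/7; Bogdan (weight 1/2) → 1/7; Agnieszka (weight 1) → 2/7; Danuta (weight 1) → 2/7.
Nadia is living and takes 1/7.
Tadeusz is living and takes 1/7.
Bogdan is living and takes 1/7.
Agnieszka predeceased; the 2/7 allotted to Agnieszka's branch passes to Agnieszka's issue by representation.
The 2/7 is divided into 3 equal shares of 2/21 among Zofia, Oleg, Ireneusz.
Zofia is living and takes 2/21.
Oleg is living and takes 2/21.
Ireneusz is living and takes 2/21.
Danuta predeceased; the 2/7 allotted to Danuta's branch passes to Danuta's issue by representation.
Waclaw is the sole taker at this level and receives the full 2/7.

Bogdan 1/7; Ireneusz 2/21; Nadia 1/7; Oleg 2/21; Tadeusz 1/7; Waclaw 2/7; Zofia 2/21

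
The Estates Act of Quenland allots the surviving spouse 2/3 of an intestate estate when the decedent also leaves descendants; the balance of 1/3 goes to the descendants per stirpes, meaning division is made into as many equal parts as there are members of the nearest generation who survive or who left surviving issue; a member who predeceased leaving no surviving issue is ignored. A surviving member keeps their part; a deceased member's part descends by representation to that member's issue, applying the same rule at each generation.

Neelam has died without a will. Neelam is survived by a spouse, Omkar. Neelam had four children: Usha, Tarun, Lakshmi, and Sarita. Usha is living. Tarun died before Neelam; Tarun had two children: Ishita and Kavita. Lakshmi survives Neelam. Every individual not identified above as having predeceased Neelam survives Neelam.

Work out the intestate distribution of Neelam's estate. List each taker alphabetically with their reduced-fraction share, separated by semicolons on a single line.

Omkar, as surviving spouse, takes 2/3.
The remaining 1/3 passes to Neelam's descendants per stirpes.
The 1/3 is divided into 4 equal shares of 1/12 among Usha, Tarun, Lakshmi, Sarita.
Usha is living and takes 1/12.
Tarun predeceased; the 1/12 allotted to Tarun's branch passes to Tarun's issue by representation.
The 1/12 is divided into 2 equal shares of 1/24 among Ishita, Kavita.
Ishita is living and takes 1/24.
Kavita is living and takes 1/24.
Lakshmi is living and takes 1/12.
Sarita is living and takes 1/12.

Ishita 1/24; Kavita 1/24; Lakshmi 1/12; Omkar 2/3; Sarita 1/12; Usha 1/12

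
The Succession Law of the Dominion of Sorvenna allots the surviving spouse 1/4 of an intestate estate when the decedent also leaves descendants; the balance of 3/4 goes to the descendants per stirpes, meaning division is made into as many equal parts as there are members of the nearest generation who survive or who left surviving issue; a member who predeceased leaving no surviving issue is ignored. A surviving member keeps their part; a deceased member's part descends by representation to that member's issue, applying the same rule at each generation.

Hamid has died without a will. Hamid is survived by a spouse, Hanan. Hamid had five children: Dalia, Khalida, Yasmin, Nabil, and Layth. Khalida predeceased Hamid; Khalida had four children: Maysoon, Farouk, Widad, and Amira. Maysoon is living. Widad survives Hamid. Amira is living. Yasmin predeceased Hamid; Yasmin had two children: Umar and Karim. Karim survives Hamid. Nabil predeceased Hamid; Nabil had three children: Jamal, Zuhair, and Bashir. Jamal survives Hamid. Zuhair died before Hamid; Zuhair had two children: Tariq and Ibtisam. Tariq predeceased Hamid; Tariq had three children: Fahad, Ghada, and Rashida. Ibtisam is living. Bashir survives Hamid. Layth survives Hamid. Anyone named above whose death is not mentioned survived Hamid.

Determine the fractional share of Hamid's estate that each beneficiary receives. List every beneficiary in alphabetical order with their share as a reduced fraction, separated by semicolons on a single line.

Amira 3/80; Bashir 1/20; Dalia 3/20; Fahad 1/120; Farouk 3/80; Ghada 1/120; Hanan 1/4; Ibtisam 1/40; Jamal 1/20; Karim 3/40; Layth 3/20; Maysoon 3/80; Rashida 1/120; Umar 3/40; Widad 3/80

Hanan, as surviving spouse, takes 1/4.
The remaining 3/4 passes to Hamid's descendants per stirpes.
The 3/4 is divided into 5 equal shares of 3/20 among Dalia, Khalida, Yasmin, Nabil, Layth.
Dalia is living and takes 3/20.
Khalida predeceased; the 3/20 allotted to Khalida's branch passes to Khalida's issue by representation.
The 3/20 is divided into 4 equal shares of 3/80 among Maysoon, Farouk, Widad, Amira.
Maysoon is living and takes 3/80.
Farouk is living and takes 3/80.
Widad is living and takes 3/80.
Amira is living and takes 3/80.
Yasmin predeceased; the 3/20 allotted to Yasmin's branch passes to Yasmin's issue by representation.
The 3/20 is divided into 2 equal shares of 3/40 among Umar, Karim.
Umar is living and takes 3/40.
Karim is living and takes 3/40.
Nabil predeceased; the 3/20 allotted to Nabil's branch passes to Nabil's issue by representation.
The 3/20 is divided into 3 equal shares of 1/20 among Jamal, Zuhair, Bashir.
Jamal is living and takes 1/20.
Zuhair predeceased; the 1/20 allotted to Zuhair's branch passes to Zuhair's issue by representation.
The 1/20 is divided into 2 equal shares of 1/40 among Tariq, Ibtisam.
Tariq predeceased; the 1/40 allotted to Tariq's branch passes to Tariq's issue by representation.
The 1/40 is divided into 3 equal shares of 1/120 among Fahad, Ghada, Rashida.
Fahad is living and takes 1/120.
Ghada is living and takes 1/120.
Rashida is living and takes 1/120.
Ibtisam is living and takes 1/40.
Bashir is living and takes 1/20.
Layth is living and takes 3/20.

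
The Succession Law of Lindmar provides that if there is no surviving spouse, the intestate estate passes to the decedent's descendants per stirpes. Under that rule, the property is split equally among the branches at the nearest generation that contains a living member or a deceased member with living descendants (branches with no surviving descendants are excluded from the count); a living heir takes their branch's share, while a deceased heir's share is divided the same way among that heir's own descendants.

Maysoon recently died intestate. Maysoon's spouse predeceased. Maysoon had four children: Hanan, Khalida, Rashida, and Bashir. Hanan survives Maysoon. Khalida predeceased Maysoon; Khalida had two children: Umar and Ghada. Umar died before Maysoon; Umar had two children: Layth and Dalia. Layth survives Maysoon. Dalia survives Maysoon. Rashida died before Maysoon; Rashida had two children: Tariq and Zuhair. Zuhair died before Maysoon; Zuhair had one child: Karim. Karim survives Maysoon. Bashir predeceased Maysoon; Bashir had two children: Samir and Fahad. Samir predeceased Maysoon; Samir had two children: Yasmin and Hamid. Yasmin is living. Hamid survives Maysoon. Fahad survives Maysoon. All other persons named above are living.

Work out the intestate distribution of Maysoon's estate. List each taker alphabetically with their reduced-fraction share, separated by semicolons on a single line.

There is no surviving spouse, so the entire estate passes to Maysoon's descendants per stirpes.
The estate is divided into 4 equal shares of 1/4 among Hanan, Khalida, Rashida, Bashir.
Hanan is living and takes 1/4.
Khalida predeceased; the 1/4 allotted to Khalida's branch passes to Khalida's issue by representation.
The 1/4 is divided into 2 equal shares of 1/8 among Umar, Ghada.
Umar predeceased; the 1/8 allotted to Umar's branch passes to Umar's issue by representation.
The 1/8 is divided into 2 equal shares of 1/16 among Layth, Dalia.
Layth is living and takes 1/16.
Dalia is living and takes 1/16.
Ghada is living and takes 1/8.
Rashida predeceased; the 1/4 allotted to Rashida's branch passes to Rashida's issue by representation.
The 1/4 is divided into 2 equal shares of 1/8 among Tariq, Zuhair.
Tariq is living and takes 1/8.
Zuhair predeceased; the 1/8 allotted to Zuhair's branch passes to Zuhair's issue by representation.
Karim is the sole taker at this level and receives the full 1/8.
Bashir predeceased; the 1/4 allotted to Bashir's branch passes to Bashir's issue by representation.
The 1/4 is divided into 2 equal shares of 1/8 among Samir, Fahad.
Samir predeceased; the 1/8 allotted to Samir's branch passes to Samir's issue by representation.
The 1/8 is divided into 2 equal shares of 1/16 among Yasmin, Hamid.
Yasmin is living and takes 1/16.
Hamid is living and takes 1/16.
Fahad is living and takes 1/8.

Dalia 1/16; Fahad 1/8; Ghada 1/8; Hamid 1/16; Hanan 1/4; Karim 1/8; Layth 1/16; Tariq 1/8; Yasmin 1/16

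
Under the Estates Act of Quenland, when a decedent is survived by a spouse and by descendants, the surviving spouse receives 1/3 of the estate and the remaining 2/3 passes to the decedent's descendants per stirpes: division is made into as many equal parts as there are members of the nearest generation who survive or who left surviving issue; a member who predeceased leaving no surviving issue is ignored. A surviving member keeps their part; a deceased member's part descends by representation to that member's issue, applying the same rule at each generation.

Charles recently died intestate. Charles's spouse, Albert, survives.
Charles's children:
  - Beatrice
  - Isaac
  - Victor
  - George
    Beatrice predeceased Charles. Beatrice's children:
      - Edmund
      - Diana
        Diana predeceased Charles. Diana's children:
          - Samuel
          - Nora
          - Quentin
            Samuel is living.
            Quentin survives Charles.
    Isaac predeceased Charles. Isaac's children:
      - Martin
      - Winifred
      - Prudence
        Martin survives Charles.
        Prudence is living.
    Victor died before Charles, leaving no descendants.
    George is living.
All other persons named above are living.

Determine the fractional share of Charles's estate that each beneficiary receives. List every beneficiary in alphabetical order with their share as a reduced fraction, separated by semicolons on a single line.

Albert, as surviving spouse, takes 1/3.
The remaining 2/3 passes to Charles's descendants per stirpes.
Victor left no surviving issue, so that branch lapses and is disregarded.
The 2/3 is divided into 3 equal shares of 2/9 among Beatrice, Isaac, George.
Beatrice predeceased; the 2/9 allotted to Beatrice's branch passes to Beatrice's issue by representation.
The 2/9 is divided into 2 equal shares of 1/9 among Edmund, Diana.
Edmund is living and takes 1/9.
Diana predeceased; the 1/9 allotted to Diana's branch passes to Diana's issue by representation.
The 1/9 is divided into 3 equal shares of 1/27 among Samuel, Nora, Quentin.
Samuel is living and takes 1/27.
Nora is living and takes 1/27.
Quentin is living and takes 1/27.
Isaac predeceased; the 2/9 allotted to Isaac's branch passes to Isaac's issue by representation.
The 2/9 is divided into 3 equal shares of 2/27 among Martin, Winifred, Prudence.
Martin is living and takes 2/27.
Winifred is living and takes 2/27.
Prudence is living and takes 2/27.
George is living and takes 2/9.

Albert 1/3; Edmund 1/9; George 2/9; Martin 2/27; Nora 1/27; Prudence 2/27; Quentin 1/27; Samuel 1/27; Winifred 2/27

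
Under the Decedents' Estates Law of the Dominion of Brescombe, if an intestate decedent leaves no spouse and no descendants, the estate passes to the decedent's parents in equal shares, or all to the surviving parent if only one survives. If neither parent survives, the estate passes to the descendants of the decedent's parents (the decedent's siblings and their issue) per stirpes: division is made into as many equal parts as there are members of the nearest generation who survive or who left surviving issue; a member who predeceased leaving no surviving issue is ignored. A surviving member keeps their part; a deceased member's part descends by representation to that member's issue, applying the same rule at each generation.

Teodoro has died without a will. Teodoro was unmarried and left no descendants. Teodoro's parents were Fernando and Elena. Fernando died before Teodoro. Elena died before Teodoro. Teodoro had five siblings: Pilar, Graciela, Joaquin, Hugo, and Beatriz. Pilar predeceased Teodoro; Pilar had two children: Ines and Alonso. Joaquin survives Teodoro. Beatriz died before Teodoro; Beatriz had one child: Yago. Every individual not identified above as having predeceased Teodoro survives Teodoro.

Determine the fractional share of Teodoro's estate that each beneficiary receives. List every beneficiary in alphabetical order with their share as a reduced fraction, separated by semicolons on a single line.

Alonso 1/10; Graciela 1/5; Hugo 1/5; Ines 1/10; Joaquin 1/5; Yago 1/5

Neither parent survives and there are no descendants, so the estate passes to Teodoro's siblings and their issue per stirpes.
The estate is divided into 5 equal shares of 1/5 among Pilar, Graciela, Joaquin, Hugo, Beatriz.
Pilar predeceased; the 1/5 allotted to Pilar's branch passes to Pilar's issue by representation.
The 1/5 is divided into 2 equal shares of 1/10 among Ines, Alonso.
Ines is living and takes 1/10.
Alonso is living and takes 1/10.
Graciela is living and takes 1/5.
Joaquin is living and takes 1/5.
Hugo is living and takes 1/5.
Beatriz predeceased; the 1/5 allotted to Beatriz's branch passes to Beatriz's issue by representation.
Yago is the sole taker at this level and receives the full 1/5.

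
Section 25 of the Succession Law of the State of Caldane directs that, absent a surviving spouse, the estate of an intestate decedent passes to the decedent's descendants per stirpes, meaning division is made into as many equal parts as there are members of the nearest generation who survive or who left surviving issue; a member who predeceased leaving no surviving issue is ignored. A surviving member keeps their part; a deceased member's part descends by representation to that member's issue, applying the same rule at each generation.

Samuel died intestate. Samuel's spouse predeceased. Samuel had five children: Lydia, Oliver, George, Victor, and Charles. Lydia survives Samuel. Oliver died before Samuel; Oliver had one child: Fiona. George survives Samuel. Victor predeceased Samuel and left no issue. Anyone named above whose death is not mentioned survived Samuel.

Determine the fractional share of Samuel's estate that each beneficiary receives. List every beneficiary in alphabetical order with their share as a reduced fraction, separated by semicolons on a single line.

There is no surviving spouse, so the entire estate passes to Samuel's descendants per stirpes.
Victor left no surviving issue, so that branch lapses and is disregarded.
The estate is divided into 4 equal shares of 1/4 among Lydia, Oliver, George, Charles.
Lydia is living and takes 1/4.
Oliver predeceased; the 1/4 allotted to Oliver's branch passes to Oliver's issue by representation.
Fiona is the sole taker at this level and receives the full 1/4.
George is living and takes 1/4.
Charles is living and takes 1/4.

Charles 1/4; Fiona 1/4; George 1/4; Lydia 1/4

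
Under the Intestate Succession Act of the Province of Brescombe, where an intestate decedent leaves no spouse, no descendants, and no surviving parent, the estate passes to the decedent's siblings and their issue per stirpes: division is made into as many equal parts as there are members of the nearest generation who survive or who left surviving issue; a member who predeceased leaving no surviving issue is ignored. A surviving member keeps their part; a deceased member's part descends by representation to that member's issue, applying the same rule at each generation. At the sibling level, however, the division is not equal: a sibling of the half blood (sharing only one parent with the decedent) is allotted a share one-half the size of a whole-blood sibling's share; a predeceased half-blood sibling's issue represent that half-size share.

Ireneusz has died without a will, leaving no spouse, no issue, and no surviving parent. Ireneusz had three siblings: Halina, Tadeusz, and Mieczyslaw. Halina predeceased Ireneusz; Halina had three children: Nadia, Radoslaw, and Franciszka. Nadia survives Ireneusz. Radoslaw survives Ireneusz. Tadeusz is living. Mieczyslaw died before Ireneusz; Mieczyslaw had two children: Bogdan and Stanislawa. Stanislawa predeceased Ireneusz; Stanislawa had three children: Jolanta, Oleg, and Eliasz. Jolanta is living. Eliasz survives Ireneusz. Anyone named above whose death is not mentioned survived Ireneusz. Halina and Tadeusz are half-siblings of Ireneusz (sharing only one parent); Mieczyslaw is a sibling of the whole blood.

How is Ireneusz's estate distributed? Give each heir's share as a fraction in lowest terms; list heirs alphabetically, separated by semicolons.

Bogdan 1/4; Eliasz 1/12; Franciszka 1/12; Jolanta 1/12; Nadia 1/12; Oleg 1/12; Radoslaw 1/12; Tadeusz 1/4

No spouse, descendants, or parent survives, so the estate passes to Ireneusz's siblings per stirpes.
Half-blood siblings count for one-half the weight of whole-blood siblings at the initial division.
Dividing 1 in proportion to weights (total weight 2): Halina (weight 1/2) → 1/4; Tadeusz (weight 1/2) → 1/4; Mieczyslaw (weight 1) → 1/2.
Halina predeceased; the 1/4 allotted to Halina's branch passes to Halina's issue by representation.
The 1/4 is divided into 3 equal shares of 1/12 among Nadia, Radoslaw, Franciszka.
Nadia is living and takes 1/12.
Radoslaw is living and takes 1/12.
Franciszka is living and takes 1/12.
Tadeusz is living and takes 1/4.
Mieczyslaw predeceased; the 1/2 allotted to Mieczyslaw's branch passes to Mieczyslaw's issue by representation.
The 1/2 is divided into 2 equal shares of 1/4 among Bogdan, Stanislawa.
Bogdan is living and takes 1/4.
Stanislawa predeceased; the 1/4 allotted to Stanislawa's branch passes to Stanislawa's issue by representation.
The 1/4 is divided into 3 equal shares of 1/12 among Jolanta, Oleg, Eliasz.
Jolanta is living and takes 1/12.
Oleg is living and takes 1/12.
Eliasz is living and takes 1/12.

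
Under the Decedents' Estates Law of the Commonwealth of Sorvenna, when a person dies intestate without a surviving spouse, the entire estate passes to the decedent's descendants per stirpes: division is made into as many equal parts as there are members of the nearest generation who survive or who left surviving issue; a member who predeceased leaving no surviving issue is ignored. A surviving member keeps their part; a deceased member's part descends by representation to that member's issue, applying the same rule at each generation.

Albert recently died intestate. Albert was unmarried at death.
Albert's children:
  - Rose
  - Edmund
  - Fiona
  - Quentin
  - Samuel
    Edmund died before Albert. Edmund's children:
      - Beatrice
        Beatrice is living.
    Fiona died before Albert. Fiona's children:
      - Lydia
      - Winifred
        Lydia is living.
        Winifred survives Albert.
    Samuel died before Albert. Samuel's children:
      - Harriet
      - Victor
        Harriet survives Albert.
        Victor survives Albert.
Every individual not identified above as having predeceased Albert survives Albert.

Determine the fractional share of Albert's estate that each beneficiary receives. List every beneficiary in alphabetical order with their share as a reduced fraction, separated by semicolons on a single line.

Beatrice 1/5; Harriet 1/10; Lydia 1/10; Quentin 1/5; Rose 1/5; Victor 1/10; Winifred 1/10

There is no surviving spouse, so the entire estate passes to Albert's descendants per stirpes.
The estate is divided into 5 equal shares of 1/5 among Rose, Edmund, Fiona, Quentin, Samuel.
Rose is living and takes 1/5.
Edmund predeceased; the 1/5 allotted to Edmund's branch passes to Edmund's issue by representation.
Beatrice is the sole taker at this level and receives the full 1/5.
Fiona predeceased; the 1/5 allotted to Fiona's branch passes to Fiona's issue by representation.
The 1/5 is divided into 2 equal shares of 1/10 among Lydia, Winifred.
Lydia is living and takes 1/10.
Winifred is living and takes 1/10.
Quentin is living and takes 1/5.
Samuel predeceased; the 1/5 allotted to Samuel's branch passes to Samuel's issue by representation.
The 1/5 is divided into 2 equal shares of 1/10 among Harriet, Victor.
Harriet is living and takes 1/10.
Victor is living and takes 1/10.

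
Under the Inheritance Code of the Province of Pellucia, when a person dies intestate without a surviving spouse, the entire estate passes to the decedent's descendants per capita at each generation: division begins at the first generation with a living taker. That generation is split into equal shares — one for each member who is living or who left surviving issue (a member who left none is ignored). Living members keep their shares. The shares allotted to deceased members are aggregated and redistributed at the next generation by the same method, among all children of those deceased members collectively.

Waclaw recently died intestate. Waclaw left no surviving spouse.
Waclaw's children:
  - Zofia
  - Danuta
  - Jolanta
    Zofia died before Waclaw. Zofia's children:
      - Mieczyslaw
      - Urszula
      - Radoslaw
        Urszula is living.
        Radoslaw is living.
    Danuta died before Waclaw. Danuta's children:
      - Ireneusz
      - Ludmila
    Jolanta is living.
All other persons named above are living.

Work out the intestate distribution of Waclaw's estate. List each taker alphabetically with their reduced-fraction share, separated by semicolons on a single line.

Ireneusz 2/15; Jolanta 1/3; Ludmila 2/15; Mieczyslaw 2/15; Radoslaw 2/15; Urszula 2/15

There is no surviving spouse, so the entire estate passes to Waclaw's descendants per capita at each generation.
At generation 1 (Zofia, Danuta, Jolanta) there are 3 shares of (1)/3 = 1/3 each.
Living: Jolanta — each takes 1/3.
Deceased: Zofia and Danuta. Their combined 2/3 is pooled and carried to generation 2.
At generation 2 (Mieczyslaw, Urszula, Radoslaw, Ireneusz, Ludmila) there are 5 shares of (2/3)/5 = 2/15 each.
Living: Mieczyslaw, Urszula, Radoslaw, Ireneusz, and Ludmila — each takes 2/15.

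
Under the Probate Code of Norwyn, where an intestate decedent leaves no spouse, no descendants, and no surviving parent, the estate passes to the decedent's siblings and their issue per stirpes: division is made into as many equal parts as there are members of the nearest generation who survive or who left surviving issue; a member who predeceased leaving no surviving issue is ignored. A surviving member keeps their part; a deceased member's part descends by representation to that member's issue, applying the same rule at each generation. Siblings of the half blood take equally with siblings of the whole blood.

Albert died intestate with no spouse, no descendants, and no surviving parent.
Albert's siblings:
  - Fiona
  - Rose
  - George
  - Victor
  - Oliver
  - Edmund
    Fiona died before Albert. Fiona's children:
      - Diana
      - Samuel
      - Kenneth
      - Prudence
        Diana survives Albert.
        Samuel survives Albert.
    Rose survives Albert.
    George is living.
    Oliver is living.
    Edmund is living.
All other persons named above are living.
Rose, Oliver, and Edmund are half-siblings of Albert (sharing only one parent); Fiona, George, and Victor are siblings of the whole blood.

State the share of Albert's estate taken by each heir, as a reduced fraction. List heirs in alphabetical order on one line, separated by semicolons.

Diana 1/24; Edmund 1/6; George 1/6; Kenneth 1/24; Oliver 1/6; Prudence 1/24; Rose 1/6; Samuel 1/24; Victor 1/6

No spouse, descendants, or parent survives, so the estate passes to Albert's siblings per stirpes.
Half-blood and whole-blood siblings take equally under the stated rule.
The estate is divided into 6 equal shares of 1/6 among Fiona, Rose, George, Victor, Oliver, Edmund.
Fiona predeceased; the 1/6 allotted to Fiona's branch passes to Fiona's issue by representation.
The 1/6 is divided into 4 equal shares of 1/24 among Diana, Samuel, Kenneth, Prudence.
Diana is living and takes 1/24.
Samuel is living and takes 1/24.
Kenneth is living and takes 1/24.
Prudence is living and takes 1/24.
Rose is living and takes 1/6.
George is living and takes 1/6.
Victor is living and takes 1/6.
Oliver is living and takes 1/6.
Edmund is living and takes 1/6.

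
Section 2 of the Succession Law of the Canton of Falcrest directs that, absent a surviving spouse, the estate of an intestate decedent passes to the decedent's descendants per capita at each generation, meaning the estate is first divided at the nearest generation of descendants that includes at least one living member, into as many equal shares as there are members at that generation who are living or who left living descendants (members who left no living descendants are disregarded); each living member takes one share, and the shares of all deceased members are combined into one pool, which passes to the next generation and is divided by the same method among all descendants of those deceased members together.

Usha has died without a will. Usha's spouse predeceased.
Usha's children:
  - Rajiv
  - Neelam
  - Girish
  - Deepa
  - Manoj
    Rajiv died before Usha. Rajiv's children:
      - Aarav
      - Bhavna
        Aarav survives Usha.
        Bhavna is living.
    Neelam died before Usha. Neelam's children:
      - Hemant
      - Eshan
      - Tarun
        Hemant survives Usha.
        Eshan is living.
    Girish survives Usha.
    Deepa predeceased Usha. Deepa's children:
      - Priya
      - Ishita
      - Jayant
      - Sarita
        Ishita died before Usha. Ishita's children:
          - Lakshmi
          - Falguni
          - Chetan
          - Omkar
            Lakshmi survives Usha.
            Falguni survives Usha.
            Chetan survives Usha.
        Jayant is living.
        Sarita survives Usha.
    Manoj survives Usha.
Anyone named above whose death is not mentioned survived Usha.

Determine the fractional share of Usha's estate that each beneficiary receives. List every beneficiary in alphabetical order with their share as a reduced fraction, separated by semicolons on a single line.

Aarav 1/15; Bhavna 1/15; Chetan 1/60; Eshan 1/15; Falguni 1/60; Girish 1/5; Hemant 1/15; Jayant 1/15; Lakshmi 1/60; Manoj 1/5; Omkar 1/60; Priya 1/15; Sarita 1/15; Tarun 1/15

There is no surviving spouse, so the entire estate passes to Usha's descendants per capita at each generation.
At generation 1 (Rajiv, Neelam, Girish, Deepa, Manoj) there are 5 shares of (1)/5 = 1/5 each.
Living: Girish and Manoj — each takes 1/5.
Deceased: Rajiv, Neelam, and Deepa. Their combined 3/5 is pooled and carried to generation 2.
At generation 2 (Aarav, Bhavna, Hemant, Eshan, Tarun, Priya, Ishita, Jayant, Sarita) there are 9 shares of (3/5)/9 = 1/15 each.
Living: Aarav, Bhavna, Hemant, Eshan, Tarun, Priya, Jayant, and Sarita — each takes 1/15.
Deceased: Ishita. That 1/15 share is carried to generation 3.
At generation 3 (Lakshmi, Falguni, Chetan, Omkar) there are 4 shares of (1/15)/4 = 1/60 each.
Living: Lakshmi, Falguni, Chetan, and Omkar — each takes 1/60.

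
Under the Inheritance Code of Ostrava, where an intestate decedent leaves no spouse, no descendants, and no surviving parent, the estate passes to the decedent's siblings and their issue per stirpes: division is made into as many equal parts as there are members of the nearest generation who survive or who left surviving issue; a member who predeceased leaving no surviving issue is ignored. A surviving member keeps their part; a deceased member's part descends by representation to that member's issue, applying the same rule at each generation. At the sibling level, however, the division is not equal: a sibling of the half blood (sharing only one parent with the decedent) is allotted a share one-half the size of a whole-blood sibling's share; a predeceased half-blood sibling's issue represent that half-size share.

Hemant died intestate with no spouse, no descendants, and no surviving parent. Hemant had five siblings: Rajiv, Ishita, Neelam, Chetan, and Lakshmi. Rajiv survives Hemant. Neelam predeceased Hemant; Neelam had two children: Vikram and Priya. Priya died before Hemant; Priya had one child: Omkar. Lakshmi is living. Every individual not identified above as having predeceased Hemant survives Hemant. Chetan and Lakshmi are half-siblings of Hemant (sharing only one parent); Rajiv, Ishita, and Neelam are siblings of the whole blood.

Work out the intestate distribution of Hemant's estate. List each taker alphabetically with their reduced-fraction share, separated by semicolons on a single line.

Chetan 1/8; Ishita 1/4; Lakshmi 1/8; Omkar 1/8; Rajiv 1/4; Vikram 1/8

No spouse, descendants, or parent survives, so the estate passes to Hemant's siblings per stirpes.
Half-blood siblings count for one-half the weight of whole-blood siblings at the initial division.
Dividing 1 in proportion to weights (total weight 4): Rajiv (weight 1) → 1/4; Ishita (weight 1) → 1/4; Neelam (weight 1) → 1/4; Chetan (weight 1/2) → 1/8; Lakshmi (weight 1/2) → 1/8.
Rajiv is living and takes 1/4.
Ishita is living and takes 1/4.
Neelam predeceased; the 1/4 allotted to Neelam's branch passes to Neelam's issue by representation.
The 1/4 is divided into 2 equal shares of 1/8 among Vikram, Priya.
Vikram is living and takes 1/8.
Priya predeceased; the 1/8 allotted to Priya's branch passes to Priya's issue by representation.
Omkar is the sole taker at this level and receives the full 1/8.
Chetan is living and takes 1/8.
Lakshmi is living and takes 1/8.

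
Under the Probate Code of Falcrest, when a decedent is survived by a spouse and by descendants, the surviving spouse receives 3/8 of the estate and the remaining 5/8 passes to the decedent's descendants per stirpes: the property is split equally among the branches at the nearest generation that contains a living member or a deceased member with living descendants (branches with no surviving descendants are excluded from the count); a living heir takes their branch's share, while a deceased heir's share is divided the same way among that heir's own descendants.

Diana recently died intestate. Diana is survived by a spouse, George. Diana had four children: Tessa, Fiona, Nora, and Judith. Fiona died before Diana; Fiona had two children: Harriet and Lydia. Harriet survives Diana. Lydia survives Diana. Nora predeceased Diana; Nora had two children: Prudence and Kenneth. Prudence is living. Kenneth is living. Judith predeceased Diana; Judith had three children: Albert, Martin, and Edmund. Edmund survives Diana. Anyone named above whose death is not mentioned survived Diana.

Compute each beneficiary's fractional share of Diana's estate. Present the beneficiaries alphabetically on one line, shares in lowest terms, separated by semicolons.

Albert 5/96; Edmund 5/96; George 3/8; Harriet 5/64; Kenneth 5/64; Lydia 5/64; Martin 5/96; Prudence 5/64; Tessa 5/32

George, as surviving spouse, takes 3/8.
The remaining 5/8 passes to Diana's descendants per stirpes.
The 5/8 is divided into 4 equal shares of 5/32 among Tessa, Fiona, Nora, Judith.
Tessa is living and takes 5/32.
Fiona predeceased; the 5/32 allotted to Fiona's branch passes to Fiona's issue by representation.
The 5/32 is divided into 2 equal shares of 5/64 among Harriet, Lydia.
Harriet is living and takes 5/64.
Lydia is living and takes 5/64.
Nora predeceased; the 5/32 allotted to Nora's branch passes to Nora's issue by representation.
The 5/32 is divided into 2 equal shares of 5/64 among Prudence, Kenneth.
Prudence is living and takes 5/64.
Kenneth is living and takes 5/64.
Judith predeceased; the 5/32 allotted to Judith's branch passes to Judith's issue by representation.
The 5/32 is divided into 3 equal shares of 5/96 among Albert, Martin, Edmund.
Albert is living and takes 5/96.
Martin is living and takes 5/96.
Edmund is living and takes 5/96.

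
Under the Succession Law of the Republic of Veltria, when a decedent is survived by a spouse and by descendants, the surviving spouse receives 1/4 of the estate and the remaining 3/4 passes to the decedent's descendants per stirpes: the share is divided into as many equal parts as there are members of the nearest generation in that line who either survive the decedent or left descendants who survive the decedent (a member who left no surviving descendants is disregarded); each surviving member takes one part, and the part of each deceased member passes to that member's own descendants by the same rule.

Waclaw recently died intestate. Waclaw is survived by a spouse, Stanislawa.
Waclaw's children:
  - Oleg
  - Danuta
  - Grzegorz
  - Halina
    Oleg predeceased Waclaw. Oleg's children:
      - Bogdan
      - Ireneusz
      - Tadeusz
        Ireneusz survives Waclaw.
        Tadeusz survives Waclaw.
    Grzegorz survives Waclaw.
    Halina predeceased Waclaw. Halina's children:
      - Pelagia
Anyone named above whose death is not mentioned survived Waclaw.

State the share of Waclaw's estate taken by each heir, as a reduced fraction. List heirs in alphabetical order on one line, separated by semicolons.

Bogdan 1/16; Danuta 3/16; Grzegorz 3/16; Ireneusz 1/16; Pelagia 3/16; Stanislawa 1/4; Tadeusz 1/16

Stanislawa, as surviving spouse, takes 1/4.
The remaining 3/4 passes to Waclaw's descendants per stirpes.
The 3/4 is divided into 4 equal shares of 3/16 among Oleg, Danuta, Grzegorz, Halina.
Oleg predeceased; the 3/16 allotted to Oleg's branch passes to Oleg's issue by representation.
The 3/16 is divided into 3 equal shares of 1/16 among Bogdan, Ireneusz, Tadeusz.
Bogdan is living and takes 1/16.
Ireneusz is living and takes 1/16.
Tadeusz is living and takes 1/16.
Danuta is living and takes 3/16.
Grzegorz is living and takes 3/16.
Halina predeceased; the 3/16 allotted to Halina's branch passes to Halina's issue by representation.
Pelagia is the sole taker at this level and receives the full 3/16.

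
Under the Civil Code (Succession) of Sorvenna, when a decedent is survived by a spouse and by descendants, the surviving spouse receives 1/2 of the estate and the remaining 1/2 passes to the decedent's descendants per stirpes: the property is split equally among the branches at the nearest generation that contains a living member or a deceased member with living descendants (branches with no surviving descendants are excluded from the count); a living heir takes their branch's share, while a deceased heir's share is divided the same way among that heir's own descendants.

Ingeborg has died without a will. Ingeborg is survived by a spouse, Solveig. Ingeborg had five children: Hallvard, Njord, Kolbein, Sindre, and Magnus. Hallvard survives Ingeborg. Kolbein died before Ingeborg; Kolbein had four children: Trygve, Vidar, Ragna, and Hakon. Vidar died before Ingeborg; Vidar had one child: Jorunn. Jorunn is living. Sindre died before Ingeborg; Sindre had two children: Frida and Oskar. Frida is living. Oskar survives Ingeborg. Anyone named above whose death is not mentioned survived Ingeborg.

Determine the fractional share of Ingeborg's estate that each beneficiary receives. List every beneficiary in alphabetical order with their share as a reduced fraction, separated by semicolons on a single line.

Solveig, as surviving spouse, takes 1/2.
The remaining 1/2 passes to Ingeborg's descendants per stirpes.
The 1/2 is divided into 5 equal shares of 1/10 among Hallvard, Njord, Kolbein, Sindre, Magnus.
Hallvard is living and takes 1/10.
Njord is living and takes 1/10.
Kolbein predeceased; the 1/10 allotted to Kolbein's branch passes to Kolbein's issue by representation.
The 1/10 is divided into 4 equal shares of 1/40 among Trygve, Vidar, Ragna, Hakon.
Trygve is living and takes 1/40.
Vidar predeceased; the 1/40 allotted to Vidar's branch passes to Vidar's issue by representation.
Jorunn is the sole taker at this level and receives the full 1/40.
Ragna is living and takes 1/40.
Hakon is living and takes 1/40.
Sindre predeceased; the 1/10 allotted to Sindre's branch passes to Sindre's issue by representation.
The 1/10 is divided into 2 equal shares of 1/20 among Frida, Oskar.
Frida is living and takes 1/20.
Oskar is living and takes 1/20.
Magnus is living and takes 1/10.

Frida 1/20; Hakon 1/40; Hallvard 1/10; Jorunn 1/40; Magnus 1/10; Njord 1/10; Oskar 1/20; Ragna 1/40; Solveig 1/2; Trygve 1/40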